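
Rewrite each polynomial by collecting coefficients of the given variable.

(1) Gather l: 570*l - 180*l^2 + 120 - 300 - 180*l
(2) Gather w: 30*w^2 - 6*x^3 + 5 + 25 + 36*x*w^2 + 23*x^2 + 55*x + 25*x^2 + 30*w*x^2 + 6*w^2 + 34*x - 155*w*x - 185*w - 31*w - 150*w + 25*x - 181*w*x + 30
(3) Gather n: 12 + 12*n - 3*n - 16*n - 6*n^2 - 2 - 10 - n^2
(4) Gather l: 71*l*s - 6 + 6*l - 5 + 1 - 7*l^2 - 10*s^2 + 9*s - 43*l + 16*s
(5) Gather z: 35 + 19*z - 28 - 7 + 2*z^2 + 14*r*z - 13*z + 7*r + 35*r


(1) = -180*l^2 + 390*l - 180
(2) = w^2*(36*x + 36) + w*(30*x^2 - 336*x - 366) - 6*x^3 + 48*x^2 + 114*x + 60
(3) = -7*n^2 - 7*n
(4) = -7*l^2 + l*(71*s - 37) - 10*s^2 + 25*s - 10
(5) = 42*r + 2*z^2 + z*(14*r + 6)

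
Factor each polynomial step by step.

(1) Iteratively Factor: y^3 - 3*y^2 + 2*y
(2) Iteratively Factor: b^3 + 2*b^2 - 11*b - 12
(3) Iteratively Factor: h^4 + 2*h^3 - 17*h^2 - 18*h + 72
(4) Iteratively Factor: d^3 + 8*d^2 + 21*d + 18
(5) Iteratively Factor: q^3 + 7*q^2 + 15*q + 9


(1) = (y)*(y^2 - 3*y + 2) = y*(y - 1)*(y - 2)
(2) = (b - 3)*(b^2 + 5*b + 4) = (b - 3)*(b + 4)*(b + 1)
(3) = (h + 3)*(h^3 - h^2 - 14*h + 24) = (h - 3)*(h + 3)*(h^2 + 2*h - 8) = (h - 3)*(h + 3)*(h + 4)*(h - 2)
(4) = (d + 3)*(d^2 + 5*d + 6) = (d + 3)^2*(d + 2)
(5) = (q + 3)*(q^2 + 4*q + 3) = (q + 3)^2*(q + 1)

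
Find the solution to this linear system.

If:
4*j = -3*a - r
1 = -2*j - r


Then:
a = r/3 + 2/3
j = -r/2 - 1/2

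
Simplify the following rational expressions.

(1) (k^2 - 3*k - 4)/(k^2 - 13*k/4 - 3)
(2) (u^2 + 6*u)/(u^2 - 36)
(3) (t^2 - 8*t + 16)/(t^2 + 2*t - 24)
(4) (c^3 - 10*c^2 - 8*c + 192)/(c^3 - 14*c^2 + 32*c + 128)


(1) = (4*k + 4)/(4*k + 3)
(2) = u/(u - 6)
(3) = (t - 4)/(t + 6)
(4) = (c^2 - 2*c - 24)/(c^2 - 6*c - 16)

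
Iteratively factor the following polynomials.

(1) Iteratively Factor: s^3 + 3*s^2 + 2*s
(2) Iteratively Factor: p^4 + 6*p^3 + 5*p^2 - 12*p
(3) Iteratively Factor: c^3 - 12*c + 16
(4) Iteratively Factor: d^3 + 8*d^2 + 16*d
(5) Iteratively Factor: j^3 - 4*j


(1) = (s)*(s^2 + 3*s + 2) = s*(s + 1)*(s + 2)
(2) = (p + 3)*(p^3 + 3*p^2 - 4*p) = (p - 1)*(p + 3)*(p^2 + 4*p) = p*(p - 1)*(p + 3)*(p + 4)
(3) = (c - 2)*(c^2 + 2*c - 8) = (c - 2)^2*(c + 4)
(4) = (d)*(d^2 + 8*d + 16) = d*(d + 4)*(d + 4)
(5) = (j - 2)*(j^2 + 2*j) = (j - 2)*(j + 2)*(j)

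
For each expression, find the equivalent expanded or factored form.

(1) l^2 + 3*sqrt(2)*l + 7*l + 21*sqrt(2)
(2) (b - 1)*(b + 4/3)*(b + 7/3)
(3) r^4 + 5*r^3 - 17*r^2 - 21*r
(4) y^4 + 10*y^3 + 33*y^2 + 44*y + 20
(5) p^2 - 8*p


(1) = (l + 7)*(l + 3*sqrt(2))
(2) = b^3 + 8*b^2/3 - 5*b/9 - 28/9
(3) = r*(r - 3)*(r + 1)*(r + 7)
(4) = (y + 1)*(y + 2)^2*(y + 5)
(5) = p*(p - 8)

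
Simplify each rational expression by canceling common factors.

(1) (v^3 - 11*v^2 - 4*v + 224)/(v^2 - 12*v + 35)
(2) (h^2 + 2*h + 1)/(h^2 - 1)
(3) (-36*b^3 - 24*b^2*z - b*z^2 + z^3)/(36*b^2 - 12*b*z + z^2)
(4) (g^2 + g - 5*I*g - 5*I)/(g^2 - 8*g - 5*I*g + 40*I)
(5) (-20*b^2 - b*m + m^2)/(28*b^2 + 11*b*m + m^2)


(1) = (v^2 - 4*v - 32)/(v - 5)
(2) = (h + 1)/(h - 1)
(3) = (6*b^2 + 5*b*z + z^2)/(-6*b + z)
(4) = (g + 1)/(g - 8)
(5) = (-5*b + m)/(7*b + m)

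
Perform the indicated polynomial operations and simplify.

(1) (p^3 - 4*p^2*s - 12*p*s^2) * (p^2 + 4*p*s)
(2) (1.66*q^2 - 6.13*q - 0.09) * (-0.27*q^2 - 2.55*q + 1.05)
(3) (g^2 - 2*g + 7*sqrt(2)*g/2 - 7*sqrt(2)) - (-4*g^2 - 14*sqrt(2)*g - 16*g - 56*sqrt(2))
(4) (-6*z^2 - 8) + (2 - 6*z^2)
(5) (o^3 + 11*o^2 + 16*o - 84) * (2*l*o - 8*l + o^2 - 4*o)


(1) = p^5 - 28*p^3*s^2 - 48*p^2*s^3
(2) = -0.4482*q^4 - 2.5779*q^3 + 17.3988*q^2 - 6.207*q - 0.0945
(3) = 5*g^2 + 14*g + 35*sqrt(2)*g/2 + 49*sqrt(2)
(4) = -12*z^2 - 6
(5) = 2*l*o^4 + 14*l*o^3 - 56*l*o^2 - 296*l*o + 672*l + o^5 + 7*o^4 - 28*o^3 - 148*o^2 + 336*o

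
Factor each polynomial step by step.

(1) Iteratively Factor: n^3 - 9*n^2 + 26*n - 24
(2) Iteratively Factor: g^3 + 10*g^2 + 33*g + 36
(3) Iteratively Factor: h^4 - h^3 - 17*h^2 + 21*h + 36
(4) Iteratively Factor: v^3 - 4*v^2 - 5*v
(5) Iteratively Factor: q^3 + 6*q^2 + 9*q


(1) = (n - 4)*(n^2 - 5*n + 6) = (n - 4)*(n - 2)*(n - 3)
(2) = (g + 4)*(g^2 + 6*g + 9) = (g + 3)*(g + 4)*(g + 3)
(3) = (h - 3)*(h^3 + 2*h^2 - 11*h - 12) = (h - 3)*(h + 4)*(h^2 - 2*h - 3) = (h - 3)*(h + 1)*(h + 4)*(h - 3)
(4) = (v)*(v^2 - 4*v - 5) = v*(v + 1)*(v - 5)
(5) = (q + 3)*(q^2 + 3*q) = q*(q + 3)*(q + 3)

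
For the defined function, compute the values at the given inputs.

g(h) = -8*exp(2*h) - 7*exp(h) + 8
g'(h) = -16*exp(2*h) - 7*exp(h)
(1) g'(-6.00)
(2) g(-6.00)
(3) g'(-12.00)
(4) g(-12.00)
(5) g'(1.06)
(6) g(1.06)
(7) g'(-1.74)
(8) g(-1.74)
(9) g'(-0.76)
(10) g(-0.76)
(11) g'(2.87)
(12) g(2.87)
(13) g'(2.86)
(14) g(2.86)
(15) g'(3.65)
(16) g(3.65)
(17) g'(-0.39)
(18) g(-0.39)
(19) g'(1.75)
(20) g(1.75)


(1) = -0.02
(2) = 7.98
(3) = -0.00
(4) = 8.00
(5) = -153.50
(6) = -78.85
(7) = -1.72
(8) = 6.52
(9) = -6.77
(10) = 2.98
(11) = -5100.49
(12) = -2603.97
(13) = -5000.71
(14) = -2553.47
(15) = -23954.12
(16) = -12103.72
(17) = -12.07
(18) = -0.41
(19) = -570.13
(20) = -297.21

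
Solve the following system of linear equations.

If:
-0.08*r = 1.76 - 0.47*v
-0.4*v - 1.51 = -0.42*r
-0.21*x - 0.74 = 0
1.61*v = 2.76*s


Then:
r = 8.55
s = 3.03
v = 5.20
x = -3.52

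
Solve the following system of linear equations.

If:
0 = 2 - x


Then:
x = 2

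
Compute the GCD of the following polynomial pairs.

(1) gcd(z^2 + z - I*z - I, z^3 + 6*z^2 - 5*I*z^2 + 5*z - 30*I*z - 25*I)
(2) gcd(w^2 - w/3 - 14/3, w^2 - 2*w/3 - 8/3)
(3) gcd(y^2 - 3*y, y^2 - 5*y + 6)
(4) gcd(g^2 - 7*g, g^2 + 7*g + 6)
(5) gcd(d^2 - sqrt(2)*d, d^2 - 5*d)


(1) = gcd((z + 1)*(z - I), (z + 1)*(z + 5)*(z - 5*I)) = z + 1
(2) = 1
(3) = y - 3
(4) = gcd(g*(g - 7), (g + 1)*(g + 6)) = 1
(5) = d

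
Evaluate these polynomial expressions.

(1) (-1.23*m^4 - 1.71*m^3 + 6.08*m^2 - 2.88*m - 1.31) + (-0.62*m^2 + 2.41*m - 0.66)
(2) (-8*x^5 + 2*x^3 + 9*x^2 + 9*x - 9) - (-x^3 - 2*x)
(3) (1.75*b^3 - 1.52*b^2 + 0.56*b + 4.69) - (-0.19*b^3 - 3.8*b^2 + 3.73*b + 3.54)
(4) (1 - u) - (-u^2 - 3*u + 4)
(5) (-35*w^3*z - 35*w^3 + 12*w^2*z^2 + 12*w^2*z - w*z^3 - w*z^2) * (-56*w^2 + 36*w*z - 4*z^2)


(1) = -1.23*m^4 - 1.71*m^3 + 5.46*m^2 - 0.47*m - 1.97
(2) = -8*x^5 + 3*x^3 + 9*x^2 + 11*x - 9
(3) = 1.94*b^3 + 2.28*b^2 - 3.17*b + 1.15
(4) = u^2 + 2*u - 3
(5) = 1960*w^5*z + 1960*w^5 - 1932*w^4*z^2 - 1932*w^4*z + 628*w^3*z^3 + 628*w^3*z^2 - 84*w^2*z^4 - 84*w^2*z^3 + 4*w*z^5 + 4*w*z^4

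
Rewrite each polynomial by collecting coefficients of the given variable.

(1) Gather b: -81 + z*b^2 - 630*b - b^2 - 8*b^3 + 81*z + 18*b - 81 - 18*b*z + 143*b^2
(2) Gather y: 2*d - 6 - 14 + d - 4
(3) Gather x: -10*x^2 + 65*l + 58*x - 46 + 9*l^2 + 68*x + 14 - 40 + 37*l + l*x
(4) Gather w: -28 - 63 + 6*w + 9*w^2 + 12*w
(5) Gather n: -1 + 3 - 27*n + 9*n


(1) = -8*b^3 + b^2*(z + 142) + b*(-18*z - 612) + 81*z - 162
(2) = 3*d - 24
(3) = 9*l^2 + 102*l - 10*x^2 + x*(l + 126) - 72
(4) = 9*w^2 + 18*w - 91
(5) = 2 - 18*n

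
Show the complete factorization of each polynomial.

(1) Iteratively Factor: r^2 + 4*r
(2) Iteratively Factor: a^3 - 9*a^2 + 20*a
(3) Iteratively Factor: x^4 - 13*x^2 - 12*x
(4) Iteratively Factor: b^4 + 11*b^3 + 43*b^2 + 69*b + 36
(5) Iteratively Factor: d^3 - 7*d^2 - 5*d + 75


(1) = (r + 4)*(r)
(2) = (a)*(a^2 - 9*a + 20) = a*(a - 4)*(a - 5)
(3) = (x + 3)*(x^3 - 3*x^2 - 4*x) = (x - 4)*(x + 3)*(x^2 + x) = x*(x - 4)*(x + 3)*(x + 1)
(4) = (b + 1)*(b^3 + 10*b^2 + 33*b + 36) = (b + 1)*(b + 3)*(b^2 + 7*b + 12) = (b + 1)*(b + 3)^2*(b + 4)
(5) = (d - 5)*(d^2 - 2*d - 15) = (d - 5)^2*(d + 3)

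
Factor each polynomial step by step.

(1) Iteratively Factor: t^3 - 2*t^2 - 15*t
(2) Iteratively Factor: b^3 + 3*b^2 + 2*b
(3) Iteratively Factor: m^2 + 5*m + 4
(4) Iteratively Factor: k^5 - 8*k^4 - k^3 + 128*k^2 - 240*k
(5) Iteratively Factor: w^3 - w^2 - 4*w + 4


(1) = (t)*(t^2 - 2*t - 15) = t*(t - 5)*(t + 3)
(2) = (b + 1)*(b^2 + 2*b) = (b + 1)*(b + 2)*(b)
(3) = (m + 4)*(m + 1)
(4) = (k - 3)*(k^4 - 5*k^3 - 16*k^2 + 80*k) = k*(k - 3)*(k^3 - 5*k^2 - 16*k + 80) = k*(k - 3)*(k + 4)*(k^2 - 9*k + 20) = k*(k - 4)*(k - 3)*(k + 4)*(k - 5)
(5) = (w - 1)*(w^2 - 4) = (w - 2)*(w - 1)*(w + 2)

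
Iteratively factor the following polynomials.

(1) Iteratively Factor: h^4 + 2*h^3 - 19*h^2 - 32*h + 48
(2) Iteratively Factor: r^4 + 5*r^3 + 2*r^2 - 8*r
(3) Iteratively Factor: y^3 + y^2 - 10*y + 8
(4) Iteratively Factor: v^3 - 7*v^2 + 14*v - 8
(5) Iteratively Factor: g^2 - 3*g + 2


(1) = (h - 4)*(h^3 + 6*h^2 + 5*h - 12) = (h - 4)*(h + 4)*(h^2 + 2*h - 3) = (h - 4)*(h + 3)*(h + 4)*(h - 1)
(2) = (r + 4)*(r^3 + r^2 - 2*r) = r*(r + 4)*(r^2 + r - 2) = r*(r + 2)*(r + 4)*(r - 1)
(3) = (y + 4)*(y^2 - 3*y + 2) = (y - 2)*(y + 4)*(y - 1)
(4) = (v - 4)*(v^2 - 3*v + 2) = (v - 4)*(v - 1)*(v - 2)
(5) = (g - 2)*(g - 1)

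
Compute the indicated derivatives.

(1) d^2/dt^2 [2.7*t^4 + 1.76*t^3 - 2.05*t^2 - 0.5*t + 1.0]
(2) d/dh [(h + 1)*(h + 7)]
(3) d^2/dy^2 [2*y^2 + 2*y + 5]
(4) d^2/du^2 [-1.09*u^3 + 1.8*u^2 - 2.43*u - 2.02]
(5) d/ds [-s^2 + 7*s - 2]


(1) = 32.4*t^2 + 10.56*t - 4.1
(2) = 2*h + 8
(3) = 4
(4) = 3.6 - 6.54*u
(5) = 7 - 2*s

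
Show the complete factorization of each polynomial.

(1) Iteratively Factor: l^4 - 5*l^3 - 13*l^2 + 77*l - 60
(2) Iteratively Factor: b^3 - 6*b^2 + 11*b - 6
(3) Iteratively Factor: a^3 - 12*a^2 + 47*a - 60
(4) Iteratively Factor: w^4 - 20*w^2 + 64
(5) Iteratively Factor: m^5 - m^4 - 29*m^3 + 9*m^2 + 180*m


(1) = (l - 1)*(l^3 - 4*l^2 - 17*l + 60) = (l - 5)*(l - 1)*(l^2 + l - 12) = (l - 5)*(l - 1)*(l + 4)*(l - 3)
(2) = (b - 2)*(b^2 - 4*b + 3) = (b - 3)*(b - 2)*(b - 1)
(3) = (a - 5)*(a^2 - 7*a + 12) = (a - 5)*(a - 3)*(a - 4)
(4) = (w - 2)*(w^3 + 2*w^2 - 16*w - 32) = (w - 4)*(w - 2)*(w^2 + 6*w + 8) = (w - 4)*(w - 2)*(w + 2)*(w + 4)
(5) = (m + 3)*(m^4 - 4*m^3 - 17*m^2 + 60*m) = (m + 3)*(m + 4)*(m^3 - 8*m^2 + 15*m) = m*(m + 3)*(m + 4)*(m^2 - 8*m + 15) = m*(m - 5)*(m + 3)*(m + 4)*(m - 3)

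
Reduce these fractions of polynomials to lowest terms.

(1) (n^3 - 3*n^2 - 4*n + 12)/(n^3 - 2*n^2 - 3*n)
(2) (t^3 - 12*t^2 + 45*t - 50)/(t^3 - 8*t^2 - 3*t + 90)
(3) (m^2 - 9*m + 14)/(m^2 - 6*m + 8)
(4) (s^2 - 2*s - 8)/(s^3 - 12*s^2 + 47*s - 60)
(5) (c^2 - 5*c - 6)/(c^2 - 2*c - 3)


(1) = (n^2 - 4)/(n^2 + n)
(2) = (t^2 - 7*t + 10)/(t^2 - 3*t - 18)
(3) = (m - 7)/(m - 4)
(4) = (s + 2)/(s^2 - 8*s + 15)
(5) = (c - 6)/(c - 3)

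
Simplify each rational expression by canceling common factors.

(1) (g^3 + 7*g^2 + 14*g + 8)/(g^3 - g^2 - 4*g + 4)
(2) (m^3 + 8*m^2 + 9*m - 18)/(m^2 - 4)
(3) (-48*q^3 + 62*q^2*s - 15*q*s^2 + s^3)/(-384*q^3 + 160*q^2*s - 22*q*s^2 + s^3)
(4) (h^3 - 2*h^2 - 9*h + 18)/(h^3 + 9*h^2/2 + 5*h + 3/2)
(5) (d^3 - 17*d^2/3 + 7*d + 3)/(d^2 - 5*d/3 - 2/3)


(1) = (g^2 + 5*g + 4)/(g^2 - 3*g + 2)
(2) = (m^3 + 8*m^2 + 9*m - 18)/(m^2 - 4)
(3) = (q - s)/(8*q - s)
(4) = (2*h^2 - 10*h + 12)/(2*h^2 + 3*h + 1)
(5) = (d^2 - 6*d + 9)/(d - 2)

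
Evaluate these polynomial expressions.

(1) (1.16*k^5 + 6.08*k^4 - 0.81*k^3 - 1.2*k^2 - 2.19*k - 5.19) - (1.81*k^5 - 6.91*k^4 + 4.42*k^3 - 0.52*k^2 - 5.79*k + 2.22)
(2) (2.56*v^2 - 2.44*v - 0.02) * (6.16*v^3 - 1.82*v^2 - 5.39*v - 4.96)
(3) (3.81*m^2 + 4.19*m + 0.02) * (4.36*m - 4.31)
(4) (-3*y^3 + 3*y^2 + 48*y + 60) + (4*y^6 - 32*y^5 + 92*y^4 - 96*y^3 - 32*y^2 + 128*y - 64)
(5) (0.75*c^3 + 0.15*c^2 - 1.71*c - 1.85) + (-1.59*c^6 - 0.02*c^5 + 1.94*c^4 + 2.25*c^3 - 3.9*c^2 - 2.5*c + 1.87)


(1) = -0.65*k^5 + 12.99*k^4 - 5.23*k^3 - 0.68*k^2 + 3.6*k - 7.41
(2) = 15.7696*v^5 - 19.6896*v^4 - 9.4808*v^3 + 0.4904*v^2 + 12.2102*v + 0.0992
(3) = 16.6116*m^3 + 1.8473*m^2 - 17.9717*m - 0.0862
(4) = 4*y^6 - 32*y^5 + 92*y^4 - 99*y^3 - 29*y^2 + 176*y - 4
(5) = -1.59*c^6 - 0.02*c^5 + 1.94*c^4 + 3.0*c^3 - 3.75*c^2 - 4.21*c + 0.02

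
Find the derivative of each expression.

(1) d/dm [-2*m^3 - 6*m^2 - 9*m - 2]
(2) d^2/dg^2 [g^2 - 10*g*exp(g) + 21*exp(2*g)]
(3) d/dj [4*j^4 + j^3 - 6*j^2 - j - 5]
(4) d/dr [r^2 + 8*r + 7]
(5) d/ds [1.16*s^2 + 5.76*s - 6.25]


(1) = -6*m^2 - 12*m - 9
(2) = -10*g*exp(g) + 84*exp(2*g) - 20*exp(g) + 2
(3) = 16*j^3 + 3*j^2 - 12*j - 1
(4) = 2*r + 8
(5) = 2.32*s + 5.76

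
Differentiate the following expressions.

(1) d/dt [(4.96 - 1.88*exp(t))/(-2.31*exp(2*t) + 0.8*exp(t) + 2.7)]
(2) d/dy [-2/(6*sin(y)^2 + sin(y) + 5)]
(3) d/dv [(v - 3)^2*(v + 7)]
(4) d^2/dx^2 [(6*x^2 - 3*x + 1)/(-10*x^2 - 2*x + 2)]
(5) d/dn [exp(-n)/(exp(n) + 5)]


(1) = (-4.3428*exp(2*t) + 22.9152*exp(t) - 9.044)*exp(t)/(5.3361*exp(4*t) - 3.696*exp(3*t) - 11.834*exp(2*t) + 4.32*exp(t) + 7.29)
(2) = 2*(12*sin(y) + 1)*cos(y)/(6*sin(y)^2 + sin(y) + 5)^2
(3) = (v - 3)*(3*v + 11)
(4) = 3*(35*x^3 - 55*x^2 + 10*x - 3)/(125*x^6 + 75*x^5 - 60*x^4 - 29*x^3 + 12*x^2 + 3*x - 1)
(5) = (-2*exp(n) - 5)*exp(-n)/(exp(2*n) + 10*exp(n) + 25)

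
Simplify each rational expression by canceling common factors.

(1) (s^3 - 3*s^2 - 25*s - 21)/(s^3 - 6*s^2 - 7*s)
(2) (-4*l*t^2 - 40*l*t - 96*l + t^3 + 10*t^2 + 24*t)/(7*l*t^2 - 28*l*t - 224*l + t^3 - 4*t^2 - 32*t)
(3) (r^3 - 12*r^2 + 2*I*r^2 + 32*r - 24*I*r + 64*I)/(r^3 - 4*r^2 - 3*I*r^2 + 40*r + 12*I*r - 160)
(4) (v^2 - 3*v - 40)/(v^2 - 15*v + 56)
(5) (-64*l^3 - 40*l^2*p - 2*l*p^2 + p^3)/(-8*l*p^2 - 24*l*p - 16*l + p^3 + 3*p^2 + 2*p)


(1) = (s + 3)/s
(2) = (-4*l*t - 24*l + t^2 + 6*t)/(7*l*t - 56*l + t^2 - 8*t)
(3) = (r^2 + r*(-8 + 2*I) - 16*I)/(r^2 - 3*I*r + 40)
(4) = (v + 5)/(v - 7)
(5) = (8*l^2 + 6*l*p + p^2)/(p^2 + 3*p + 2)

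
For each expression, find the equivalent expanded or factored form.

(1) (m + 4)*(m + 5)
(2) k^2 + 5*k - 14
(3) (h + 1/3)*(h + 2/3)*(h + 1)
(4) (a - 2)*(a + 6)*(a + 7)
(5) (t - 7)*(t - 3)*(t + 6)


(1) = m^2 + 9*m + 20
(2) = (k - 2)*(k + 7)
(3) = h^3 + 2*h^2 + 11*h/9 + 2/9
(4) = a^3 + 11*a^2 + 16*a - 84
(5) = t^3 - 4*t^2 - 39*t + 126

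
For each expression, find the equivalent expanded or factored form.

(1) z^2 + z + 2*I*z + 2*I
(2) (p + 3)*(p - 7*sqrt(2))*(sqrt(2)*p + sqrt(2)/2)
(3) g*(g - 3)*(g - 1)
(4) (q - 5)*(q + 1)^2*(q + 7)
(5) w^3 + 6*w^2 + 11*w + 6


(1) = (z + 1)*(z + 2*I)
(2) = sqrt(2)*p^3 - 14*p^2 + 7*sqrt(2)*p^2/2 - 49*p + 3*sqrt(2)*p/2 - 21
(3) = g^3 - 4*g^2 + 3*g
(4) = q^4 + 4*q^3 - 30*q^2 - 68*q - 35
(5) = (w + 1)*(w + 2)*(w + 3)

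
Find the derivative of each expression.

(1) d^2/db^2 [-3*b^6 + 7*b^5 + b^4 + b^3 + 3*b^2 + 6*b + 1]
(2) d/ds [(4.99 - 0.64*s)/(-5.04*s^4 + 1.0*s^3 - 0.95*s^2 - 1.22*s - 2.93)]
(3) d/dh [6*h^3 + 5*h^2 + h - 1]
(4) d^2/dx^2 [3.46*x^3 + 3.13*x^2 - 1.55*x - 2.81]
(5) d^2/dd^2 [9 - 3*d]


(1) = -90*b^4 + 140*b^3 + 12*b^2 + 6*b + 6
(2) = (-9.6768*s^4 + 101.8784*s^3 - 15.578*s^2 + 9.481*s + 7.963)/(25.4016*s^8 - 10.08*s^7 + 10.576*s^6 + 10.3976*s^5 + 27.9969*s^4 - 3.542*s^3 + 7.0554*s^2 + 7.1492*s + 8.5849)
(3) = 18*h^2 + 10*h + 1
(4) = 20.76*x + 6.26
(5) = 0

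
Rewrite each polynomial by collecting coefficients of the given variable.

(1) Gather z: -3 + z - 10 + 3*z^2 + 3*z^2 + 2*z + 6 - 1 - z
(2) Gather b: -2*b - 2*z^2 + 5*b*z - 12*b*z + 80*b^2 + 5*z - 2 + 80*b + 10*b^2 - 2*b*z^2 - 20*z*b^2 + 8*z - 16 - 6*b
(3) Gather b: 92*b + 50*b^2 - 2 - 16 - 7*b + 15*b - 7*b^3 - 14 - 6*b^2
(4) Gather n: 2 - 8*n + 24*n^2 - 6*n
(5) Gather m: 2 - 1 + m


(1) = 6*z^2 + 2*z - 8
(2) = b^2*(90 - 20*z) + b*(-2*z^2 - 7*z + 72) - 2*z^2 + 13*z - 18
(3) = -7*b^3 + 44*b^2 + 100*b - 32
(4) = 24*n^2 - 14*n + 2
(5) = m + 1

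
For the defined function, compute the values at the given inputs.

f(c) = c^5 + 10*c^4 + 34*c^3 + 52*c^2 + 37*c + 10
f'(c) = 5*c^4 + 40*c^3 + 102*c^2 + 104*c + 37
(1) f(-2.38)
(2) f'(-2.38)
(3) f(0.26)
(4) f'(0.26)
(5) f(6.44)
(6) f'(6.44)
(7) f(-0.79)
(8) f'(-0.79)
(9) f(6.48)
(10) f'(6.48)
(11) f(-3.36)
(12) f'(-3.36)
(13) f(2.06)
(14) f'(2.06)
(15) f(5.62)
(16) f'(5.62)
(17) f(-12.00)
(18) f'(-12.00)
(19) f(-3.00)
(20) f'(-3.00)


(1) = 2.62
(2) = -11.57
(3) = 23.78
(4) = 71.66
(5) = 39763.74
(6) = 24220.96
(7) = 0.05
(8) = 0.72
(9) = 40742.02
(10) = 24693.82
(11) = 29.32
(12) = -40.95
(13) = 821.29
(14) = 1123.80
(15) = 23477.59
(16) = 15931.13
(17) = -93170.00
(18) = 48037.00
(19) = 16.00
(20) = -32.00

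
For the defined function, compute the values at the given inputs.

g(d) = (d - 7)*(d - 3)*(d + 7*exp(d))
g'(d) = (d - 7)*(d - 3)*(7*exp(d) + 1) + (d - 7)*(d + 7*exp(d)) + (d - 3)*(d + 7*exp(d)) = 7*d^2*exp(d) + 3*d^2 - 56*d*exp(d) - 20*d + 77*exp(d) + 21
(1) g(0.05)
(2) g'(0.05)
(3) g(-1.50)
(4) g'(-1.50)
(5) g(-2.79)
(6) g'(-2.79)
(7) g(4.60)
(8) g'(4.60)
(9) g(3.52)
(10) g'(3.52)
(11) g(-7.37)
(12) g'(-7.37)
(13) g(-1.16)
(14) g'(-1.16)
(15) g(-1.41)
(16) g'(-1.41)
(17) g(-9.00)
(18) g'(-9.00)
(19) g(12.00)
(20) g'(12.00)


(1) = 151.90
(2) = 98.03
(3) = 2.37
(4) = 97.19
(5) = -133.78
(6) = 117.82
(7) = -2691.80
(8) = -3238.77
(9) = -434.32
(10) = -1140.20
(11) = -1097.60
(12) = 331.90
(13) = 35.11
(14) = 95.69
(15) = 11.09
(16) = 96.64
(17) = -1727.83
(18) = 444.14
(19) = 51268299.30
(20) = 67217941.86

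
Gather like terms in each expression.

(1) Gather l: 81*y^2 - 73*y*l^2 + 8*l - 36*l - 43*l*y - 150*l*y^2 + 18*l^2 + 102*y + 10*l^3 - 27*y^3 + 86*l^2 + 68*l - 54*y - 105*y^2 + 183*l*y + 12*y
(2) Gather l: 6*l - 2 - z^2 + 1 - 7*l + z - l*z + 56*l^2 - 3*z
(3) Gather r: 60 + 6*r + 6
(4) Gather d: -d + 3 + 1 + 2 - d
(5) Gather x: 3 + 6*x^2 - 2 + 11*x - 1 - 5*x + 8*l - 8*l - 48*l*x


(1) = 10*l^3 + l^2*(104 - 73*y) + l*(-150*y^2 + 140*y + 40) - 27*y^3 - 24*y^2 + 60*y
(2) = 56*l^2 + l*(-z - 1) - z^2 - 2*z - 1
(3) = 6*r + 66
(4) = 6 - 2*d
(5) = 6*x^2 + x*(6 - 48*l)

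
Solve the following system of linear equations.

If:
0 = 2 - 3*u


Then:
u = 2/3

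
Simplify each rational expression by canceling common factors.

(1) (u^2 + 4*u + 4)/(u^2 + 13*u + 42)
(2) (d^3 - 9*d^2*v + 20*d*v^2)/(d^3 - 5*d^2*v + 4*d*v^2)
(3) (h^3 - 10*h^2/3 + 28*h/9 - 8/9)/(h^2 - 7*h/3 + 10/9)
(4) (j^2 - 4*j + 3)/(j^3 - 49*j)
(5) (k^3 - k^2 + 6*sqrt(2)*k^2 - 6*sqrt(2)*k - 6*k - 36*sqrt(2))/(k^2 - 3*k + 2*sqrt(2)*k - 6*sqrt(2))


(1) = (u^2 + 4*u + 4)/(u^2 + 13*u + 42)
(2) = (-d + 5*v)/(-d + v)
(3) = (3*h^2 - 8*h + 4)/(3*h - 5)
(4) = (j^2 - 4*j + 3)/(j^3 - 49*j)
(5) = (k^2 + k*(2 + 6*sqrt(2)) + 12*sqrt(2))/(k + 2*sqrt(2))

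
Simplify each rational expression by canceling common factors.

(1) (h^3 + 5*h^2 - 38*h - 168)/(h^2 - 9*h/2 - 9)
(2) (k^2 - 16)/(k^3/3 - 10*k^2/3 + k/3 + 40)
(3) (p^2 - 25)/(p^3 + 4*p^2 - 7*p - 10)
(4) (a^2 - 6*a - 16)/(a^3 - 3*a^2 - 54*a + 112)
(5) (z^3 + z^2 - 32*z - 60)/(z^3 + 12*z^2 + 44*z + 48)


(1) = (2*h^2 + 22*h + 56)/(2*h + 3)
(2) = (3*k^2 - 48)/(k^3 - 10*k^2 + k + 120)
(3) = (p - 5)/(p^2 - p - 2)
(4) = (a + 2)/(a^2 + 5*a - 14)
(5) = (z^2 - z - 30)/(z^2 + 10*z + 24)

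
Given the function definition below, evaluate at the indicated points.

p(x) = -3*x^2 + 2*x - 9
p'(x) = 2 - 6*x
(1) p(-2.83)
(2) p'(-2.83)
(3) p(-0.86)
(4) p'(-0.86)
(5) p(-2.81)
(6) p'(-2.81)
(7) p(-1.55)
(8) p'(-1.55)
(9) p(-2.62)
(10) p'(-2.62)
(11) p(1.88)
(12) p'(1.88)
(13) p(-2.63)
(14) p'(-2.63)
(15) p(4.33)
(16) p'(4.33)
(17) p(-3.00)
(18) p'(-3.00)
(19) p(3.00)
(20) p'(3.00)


(1) = -38.69
(2) = 18.98
(3) = -12.94
(4) = 7.16
(5) = -38.31
(6) = 18.86
(7) = -19.31
(8) = 11.30
(9) = -34.83
(10) = 17.72
(11) = -15.84
(12) = -9.28
(13) = -35.01
(14) = 17.78
(15) = -56.59
(16) = -23.98
(17) = -42.00
(18) = 20.00
(19) = -30.00
(20) = -16.00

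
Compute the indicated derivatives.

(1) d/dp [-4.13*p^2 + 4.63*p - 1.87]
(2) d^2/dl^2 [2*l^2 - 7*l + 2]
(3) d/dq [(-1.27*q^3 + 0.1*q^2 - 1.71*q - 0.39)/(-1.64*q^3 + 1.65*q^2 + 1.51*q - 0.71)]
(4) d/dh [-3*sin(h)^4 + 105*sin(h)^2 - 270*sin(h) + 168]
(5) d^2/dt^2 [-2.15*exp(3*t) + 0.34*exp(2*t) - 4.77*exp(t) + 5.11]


(1) = 4.63 - 8.26*p
(2) = 4
(3) = (-1.9315*q^4 - 9.4442*q^3 + 3.7588*q^2 + 1.145*q + 1.803)/(2.6896*q^6 - 5.412*q^5 - 2.2303*q^4 + 7.3118*q^3 - 0.0629*q^2 - 2.1442*q + 0.5041)
(4) = 6*(-2*sin(h)^3 + 35*sin(h) - 45)*cos(h)
(5) = (-19.35*exp(2*t) + 1.36*exp(t) - 4.77)*exp(t)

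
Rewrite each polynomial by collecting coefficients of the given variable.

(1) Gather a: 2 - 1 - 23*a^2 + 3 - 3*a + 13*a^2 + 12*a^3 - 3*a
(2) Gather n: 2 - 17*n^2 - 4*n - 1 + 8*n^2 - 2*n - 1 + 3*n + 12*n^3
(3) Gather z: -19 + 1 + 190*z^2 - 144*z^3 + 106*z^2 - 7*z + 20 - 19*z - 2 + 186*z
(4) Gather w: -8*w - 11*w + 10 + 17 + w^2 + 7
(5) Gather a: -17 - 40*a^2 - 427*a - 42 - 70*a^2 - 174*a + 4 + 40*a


(1) = 12*a^3 - 10*a^2 - 6*a + 4
(2) = 12*n^3 - 9*n^2 - 3*n
(3) = -144*z^3 + 296*z^2 + 160*z
(4) = w^2 - 19*w + 34
(5) = -110*a^2 - 561*a - 55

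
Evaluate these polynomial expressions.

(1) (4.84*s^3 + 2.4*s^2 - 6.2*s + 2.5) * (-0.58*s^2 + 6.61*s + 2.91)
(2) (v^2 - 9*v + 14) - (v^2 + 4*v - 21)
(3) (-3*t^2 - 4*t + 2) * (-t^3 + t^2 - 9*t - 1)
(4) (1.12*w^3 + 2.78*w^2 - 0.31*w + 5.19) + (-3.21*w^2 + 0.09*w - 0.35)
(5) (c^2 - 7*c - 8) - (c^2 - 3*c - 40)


(1) = -2.8072*s^5 + 30.6004*s^4 + 33.5444*s^3 - 35.448*s^2 - 1.517*s + 7.275
(2) = 35 - 13*v
(3) = 3*t^5 + t^4 + 21*t^3 + 41*t^2 - 14*t - 2
(4) = 1.12*w^3 - 0.43*w^2 - 0.22*w + 4.84
(5) = 32 - 4*c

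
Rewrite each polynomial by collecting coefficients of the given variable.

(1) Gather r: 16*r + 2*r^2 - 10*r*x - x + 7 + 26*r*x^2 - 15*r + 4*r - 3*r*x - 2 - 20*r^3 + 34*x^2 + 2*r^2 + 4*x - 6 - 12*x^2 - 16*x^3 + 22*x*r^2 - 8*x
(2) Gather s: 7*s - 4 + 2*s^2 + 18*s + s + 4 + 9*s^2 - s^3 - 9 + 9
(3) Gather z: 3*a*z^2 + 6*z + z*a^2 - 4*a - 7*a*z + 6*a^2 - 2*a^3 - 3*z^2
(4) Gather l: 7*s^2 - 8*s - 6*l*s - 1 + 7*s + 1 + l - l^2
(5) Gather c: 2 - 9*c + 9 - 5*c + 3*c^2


(1) = -20*r^3 + r^2*(22*x + 4) + r*(26*x^2 - 13*x + 5) - 16*x^3 + 22*x^2 - 5*x - 1
(2) = -s^3 + 11*s^2 + 26*s
(3) = -2*a^3 + 6*a^2 - 4*a + z^2*(3*a - 3) + z*(a^2 - 7*a + 6)
(4) = -l^2 + l*(1 - 6*s) + 7*s^2 - s
(5) = 3*c^2 - 14*c + 11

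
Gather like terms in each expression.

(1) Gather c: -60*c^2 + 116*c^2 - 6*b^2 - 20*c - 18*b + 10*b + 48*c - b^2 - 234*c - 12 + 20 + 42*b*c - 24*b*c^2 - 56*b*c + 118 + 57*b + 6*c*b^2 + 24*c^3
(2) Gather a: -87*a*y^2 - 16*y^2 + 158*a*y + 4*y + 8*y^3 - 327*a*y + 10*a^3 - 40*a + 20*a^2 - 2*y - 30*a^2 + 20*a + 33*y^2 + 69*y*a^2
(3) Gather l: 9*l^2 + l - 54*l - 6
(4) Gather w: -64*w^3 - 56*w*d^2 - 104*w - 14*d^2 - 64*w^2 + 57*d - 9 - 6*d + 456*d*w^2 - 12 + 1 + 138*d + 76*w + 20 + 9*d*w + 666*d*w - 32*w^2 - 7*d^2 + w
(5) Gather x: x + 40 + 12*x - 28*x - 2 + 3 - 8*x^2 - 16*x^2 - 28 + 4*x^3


(1) = -7*b^2 + 49*b + 24*c^3 + c^2*(56 - 24*b) + c*(6*b^2 - 14*b - 206) + 126
(2) = 10*a^3 + a^2*(69*y - 10) + a*(-87*y^2 - 169*y - 20) + 8*y^3 + 17*y^2 + 2*y
(3) = 9*l^2 - 53*l - 6
(4) = -21*d^2 + 189*d - 64*w^3 + w^2*(456*d - 96) + w*(-56*d^2 + 675*d - 27)
(5) = 4*x^3 - 24*x^2 - 15*x + 13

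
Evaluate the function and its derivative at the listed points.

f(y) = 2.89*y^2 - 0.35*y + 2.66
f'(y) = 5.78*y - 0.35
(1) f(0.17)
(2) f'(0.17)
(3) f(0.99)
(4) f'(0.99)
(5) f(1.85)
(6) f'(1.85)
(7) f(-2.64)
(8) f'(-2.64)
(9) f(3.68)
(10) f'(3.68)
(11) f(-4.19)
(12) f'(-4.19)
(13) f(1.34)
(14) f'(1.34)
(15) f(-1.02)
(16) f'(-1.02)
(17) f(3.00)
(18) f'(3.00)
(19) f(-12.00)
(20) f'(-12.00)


(1) = 2.68
(2) = 0.63
(3) = 5.15
(4) = 5.37
(5) = 11.90
(6) = 10.34
(7) = 23.73
(8) = -15.61
(9) = 40.51
(10) = 20.92
(11) = 54.86
(12) = -24.57
(13) = 7.38
(14) = 7.40
(15) = 6.02
(16) = -6.25
(17) = 27.62
(18) = 16.99
(19) = 423.02
(20) = -69.71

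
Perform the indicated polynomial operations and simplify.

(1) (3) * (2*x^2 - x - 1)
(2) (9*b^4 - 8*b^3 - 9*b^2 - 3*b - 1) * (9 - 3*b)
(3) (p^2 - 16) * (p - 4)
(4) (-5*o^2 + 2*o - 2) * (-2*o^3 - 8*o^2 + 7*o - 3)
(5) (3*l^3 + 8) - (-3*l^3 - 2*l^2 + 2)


(1) = 6*x^2 - 3*x - 3
(2) = -27*b^5 + 105*b^4 - 45*b^3 - 72*b^2 - 24*b - 9
(3) = p^3 - 4*p^2 - 16*p + 64
(4) = 10*o^5 + 36*o^4 - 47*o^3 + 45*o^2 - 20*o + 6
(5) = 6*l^3 + 2*l^2 + 6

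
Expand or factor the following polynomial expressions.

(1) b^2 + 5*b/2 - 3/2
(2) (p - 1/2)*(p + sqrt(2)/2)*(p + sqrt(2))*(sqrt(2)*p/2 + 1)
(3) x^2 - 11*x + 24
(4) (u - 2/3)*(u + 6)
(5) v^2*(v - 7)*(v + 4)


(1) = (b - 1/2)*(b + 3)
(2) = sqrt(2)*p^4/2 - sqrt(2)*p^3/4 + 5*p^3/2 - 5*p^2/4 + 2*sqrt(2)*p^2 - sqrt(2)*p + p - 1/2
(3) = (x - 8)*(x - 3)
(4) = u^2 + 16*u/3 - 4
(5) = v^4 - 3*v^3 - 28*v^2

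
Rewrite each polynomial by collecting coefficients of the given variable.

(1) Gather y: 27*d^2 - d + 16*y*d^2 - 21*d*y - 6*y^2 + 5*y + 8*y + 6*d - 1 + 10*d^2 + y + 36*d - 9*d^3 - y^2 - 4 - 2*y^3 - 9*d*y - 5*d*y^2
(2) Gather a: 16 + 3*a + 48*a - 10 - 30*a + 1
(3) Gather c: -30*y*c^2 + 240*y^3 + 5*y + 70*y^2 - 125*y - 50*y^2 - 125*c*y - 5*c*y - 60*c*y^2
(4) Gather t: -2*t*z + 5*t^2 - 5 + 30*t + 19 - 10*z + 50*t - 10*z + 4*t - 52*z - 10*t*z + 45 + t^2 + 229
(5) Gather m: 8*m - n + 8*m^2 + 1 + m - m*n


(1) = -9*d^3 + 37*d^2 + 41*d - 2*y^3 + y^2*(-5*d - 7) + y*(16*d^2 - 30*d + 14) - 5
(2) = 21*a + 7
(3) = -30*c^2*y + c*(-60*y^2 - 130*y) + 240*y^3 + 20*y^2 - 120*y
(4) = 6*t^2 + t*(84 - 12*z) - 72*z + 288
(5) = 8*m^2 + m*(9 - n) - n + 1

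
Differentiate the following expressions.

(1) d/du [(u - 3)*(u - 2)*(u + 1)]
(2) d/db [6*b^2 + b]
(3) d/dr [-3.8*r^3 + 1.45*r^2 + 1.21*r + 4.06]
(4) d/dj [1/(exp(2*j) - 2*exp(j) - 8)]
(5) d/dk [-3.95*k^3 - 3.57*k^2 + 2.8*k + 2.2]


(1) = 3*u^2 - 8*u + 1
(2) = 12*b + 1
(3) = -11.4*r^2 + 2.9*r + 1.21
(4) = 2*(1 - exp(j))*exp(j)/(-exp(2*j) + 2*exp(j) + 8)^2
(5) = -11.85*k^2 - 7.14*k + 2.8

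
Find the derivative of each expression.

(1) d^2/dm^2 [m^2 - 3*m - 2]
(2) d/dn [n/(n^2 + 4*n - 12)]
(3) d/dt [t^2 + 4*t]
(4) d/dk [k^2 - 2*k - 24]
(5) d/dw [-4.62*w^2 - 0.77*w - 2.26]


(1) = 2
(2) = (n^2 - 2*n*(n + 2) + 4*n - 12)/(n^2 + 4*n - 12)^2
(3) = 2*t + 4
(4) = 2*k - 2
(5) = -9.24*w - 0.77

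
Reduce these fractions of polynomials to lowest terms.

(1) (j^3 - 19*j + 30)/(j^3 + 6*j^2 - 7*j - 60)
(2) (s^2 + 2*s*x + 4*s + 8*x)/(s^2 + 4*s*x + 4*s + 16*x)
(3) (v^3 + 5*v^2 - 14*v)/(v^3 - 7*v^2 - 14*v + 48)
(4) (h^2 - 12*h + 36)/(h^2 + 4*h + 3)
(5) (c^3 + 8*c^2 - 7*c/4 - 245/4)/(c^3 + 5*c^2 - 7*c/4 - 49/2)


(1) = (j - 2)/(j + 4)
(2) = (s + 2*x)/(s + 4*x)
(3) = (v^2 + 7*v)/(v^2 - 5*v - 24)
(4) = (h^2 - 12*h + 36)/(h^2 + 4*h + 3)
(5) = (2*c^2 + 9*c - 35)/(2*c^2 + 3*c - 14)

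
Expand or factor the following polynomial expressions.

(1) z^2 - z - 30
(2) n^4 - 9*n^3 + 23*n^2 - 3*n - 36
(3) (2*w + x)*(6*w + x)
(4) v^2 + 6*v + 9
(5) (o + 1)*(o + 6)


(1) = (z - 6)*(z + 5)
(2) = (n - 4)*(n - 3)^2*(n + 1)
(3) = 12*w^2 + 8*w*x + x^2
(4) = (v + 3)^2
(5) = o^2 + 7*o + 6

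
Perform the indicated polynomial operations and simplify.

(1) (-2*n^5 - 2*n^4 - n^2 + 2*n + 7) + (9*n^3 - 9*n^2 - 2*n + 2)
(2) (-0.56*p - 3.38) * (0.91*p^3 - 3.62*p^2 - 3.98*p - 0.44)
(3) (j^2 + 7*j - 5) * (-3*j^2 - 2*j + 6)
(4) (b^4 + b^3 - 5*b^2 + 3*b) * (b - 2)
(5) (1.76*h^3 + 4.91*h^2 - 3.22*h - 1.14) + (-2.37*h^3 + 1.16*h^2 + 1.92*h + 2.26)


(1) = -2*n^5 - 2*n^4 + 9*n^3 - 10*n^2 + 9
(2) = -0.5096*p^4 - 1.0486*p^3 + 14.4644*p^2 + 13.6988*p + 1.4872
(3) = -3*j^4 - 23*j^3 + 7*j^2 + 52*j - 30
(4) = b^5 - b^4 - 7*b^3 + 13*b^2 - 6*b
(5) = -0.61*h^3 + 6.07*h^2 - 1.3*h + 1.12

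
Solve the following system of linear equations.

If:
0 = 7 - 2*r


Then:
r = 7/2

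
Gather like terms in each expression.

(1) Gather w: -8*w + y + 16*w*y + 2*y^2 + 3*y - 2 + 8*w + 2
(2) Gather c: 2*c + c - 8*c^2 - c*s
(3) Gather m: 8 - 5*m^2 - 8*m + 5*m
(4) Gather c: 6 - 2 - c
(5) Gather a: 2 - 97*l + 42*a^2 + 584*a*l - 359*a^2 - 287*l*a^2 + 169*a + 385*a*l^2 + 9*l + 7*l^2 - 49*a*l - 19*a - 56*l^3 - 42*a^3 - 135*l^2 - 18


(1) = 16*w*y + 2*y^2 + 4*y
(2) = -8*c^2 + c*(3 - s)
(3) = -5*m^2 - 3*m + 8
(4) = 4 - c
(5) = -42*a^3 + a^2*(-287*l - 317) + a*(385*l^2 + 535*l + 150) - 56*l^3 - 128*l^2 - 88*l - 16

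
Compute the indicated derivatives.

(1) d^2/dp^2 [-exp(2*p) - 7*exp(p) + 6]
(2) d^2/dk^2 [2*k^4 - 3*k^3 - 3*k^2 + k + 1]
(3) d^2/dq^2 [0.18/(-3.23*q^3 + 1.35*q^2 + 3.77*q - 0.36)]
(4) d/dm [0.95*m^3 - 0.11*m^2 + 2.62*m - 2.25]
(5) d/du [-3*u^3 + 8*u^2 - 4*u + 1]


(1) = (-4*exp(p) - 7)*exp(p)
(2) = 24*k^2 - 18*k - 6
(3) = ((3.4884*q - 0.486)*(3.23*q^3 - 1.35*q^2 - 3.77*q + 0.36) - 0.18*(-19.38*q^2 + 5.4*q + 7.54)*(-9.69*q^2 + 2.7*q + 3.77))/(3.23*q^3 - 1.35*q^2 - 3.77*q + 0.36)^3
(4) = 2.85*m^2 - 0.22*m + 2.62
(5) = -9*u^2 + 16*u - 4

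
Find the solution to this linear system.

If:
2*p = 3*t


Then:
p = 3*t/2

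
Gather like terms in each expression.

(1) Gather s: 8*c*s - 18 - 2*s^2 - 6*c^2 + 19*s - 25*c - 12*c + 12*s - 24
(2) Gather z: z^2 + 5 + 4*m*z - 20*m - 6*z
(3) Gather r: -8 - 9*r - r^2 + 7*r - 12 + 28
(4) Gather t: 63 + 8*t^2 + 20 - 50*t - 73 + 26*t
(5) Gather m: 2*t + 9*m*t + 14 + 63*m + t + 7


(1) = -6*c^2 - 37*c - 2*s^2 + s*(8*c + 31) - 42
(2) = -20*m + z^2 + z*(4*m - 6) + 5
(3) = -r^2 - 2*r + 8
(4) = 8*t^2 - 24*t + 10
(5) = m*(9*t + 63) + 3*t + 21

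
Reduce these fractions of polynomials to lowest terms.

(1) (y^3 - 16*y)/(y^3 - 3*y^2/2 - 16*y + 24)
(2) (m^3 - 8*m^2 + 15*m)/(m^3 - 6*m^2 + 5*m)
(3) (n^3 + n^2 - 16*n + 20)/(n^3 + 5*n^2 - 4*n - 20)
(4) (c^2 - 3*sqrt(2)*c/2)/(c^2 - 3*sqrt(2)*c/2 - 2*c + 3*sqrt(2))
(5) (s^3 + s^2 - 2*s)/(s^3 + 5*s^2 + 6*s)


(1) = 2*y/(2*y - 3)
(2) = (m - 3)/(m - 1)
(3) = (n - 2)/(n + 2)
(4) = 4*c/(4*c - 8)
(5) = (s - 1)/(s + 3)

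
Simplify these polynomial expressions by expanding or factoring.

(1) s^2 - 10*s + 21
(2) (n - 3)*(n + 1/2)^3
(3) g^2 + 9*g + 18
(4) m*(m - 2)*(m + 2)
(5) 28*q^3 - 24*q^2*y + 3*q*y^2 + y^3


(1) = (s - 7)*(s - 3)
(2) = n^4 - 3*n^3/2 - 15*n^2/4 - 17*n/8 - 3/8
(3) = (g + 3)*(g + 6)
(4) = m^3 - 4*m
(5) = (-2*q + y)^2*(7*q + y)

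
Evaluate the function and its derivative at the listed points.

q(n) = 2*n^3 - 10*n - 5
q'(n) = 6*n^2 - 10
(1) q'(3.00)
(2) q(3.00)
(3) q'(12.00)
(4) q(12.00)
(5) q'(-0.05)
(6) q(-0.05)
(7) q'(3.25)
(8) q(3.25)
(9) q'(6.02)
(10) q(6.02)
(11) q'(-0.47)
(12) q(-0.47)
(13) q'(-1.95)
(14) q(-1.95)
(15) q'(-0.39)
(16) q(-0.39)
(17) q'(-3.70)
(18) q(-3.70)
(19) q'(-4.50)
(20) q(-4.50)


(1) = 44.00
(2) = 19.00
(3) = 854.00
(4) = 3331.00
(5) = -9.98
(6) = -4.50
(7) = 53.38
(8) = 31.16
(9) = 207.44
(10) = 371.13
(11) = -8.67
(12) = -0.51
(13) = 12.81
(14) = -0.33
(15) = -9.09
(16) = -1.22
(17) = 72.14
(18) = -69.31
(19) = 111.50
(20) = -142.25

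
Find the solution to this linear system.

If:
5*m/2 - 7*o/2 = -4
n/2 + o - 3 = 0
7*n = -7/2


Then:
m = 59/20
n = -1/2
o = 13/4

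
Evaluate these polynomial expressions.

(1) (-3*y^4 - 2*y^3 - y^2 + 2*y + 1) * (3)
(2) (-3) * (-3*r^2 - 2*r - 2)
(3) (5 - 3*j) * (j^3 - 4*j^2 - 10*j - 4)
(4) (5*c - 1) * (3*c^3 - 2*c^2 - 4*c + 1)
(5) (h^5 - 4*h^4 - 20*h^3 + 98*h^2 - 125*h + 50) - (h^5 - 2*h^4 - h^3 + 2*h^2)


(1) = -9*y^4 - 6*y^3 - 3*y^2 + 6*y + 3
(2) = 9*r^2 + 6*r + 6
(3) = -3*j^4 + 17*j^3 + 10*j^2 - 38*j - 20
(4) = 15*c^4 - 13*c^3 - 18*c^2 + 9*c - 1
(5) = -2*h^4 - 19*h^3 + 96*h^2 - 125*h + 50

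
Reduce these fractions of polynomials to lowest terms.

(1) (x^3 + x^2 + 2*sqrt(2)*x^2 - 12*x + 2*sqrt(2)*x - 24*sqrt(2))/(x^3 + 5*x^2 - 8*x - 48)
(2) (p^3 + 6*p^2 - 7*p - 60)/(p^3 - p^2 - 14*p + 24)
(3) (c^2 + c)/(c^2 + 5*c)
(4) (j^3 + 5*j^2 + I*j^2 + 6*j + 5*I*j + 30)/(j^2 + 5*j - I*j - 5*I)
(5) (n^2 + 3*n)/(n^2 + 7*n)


(1) = (x + 2*sqrt(2))/(x + 4)
(2) = (p + 5)/(p - 2)
(3) = (c + 1)/(c + 5)
(4) = (j^2 + I*j + 6)/(j - I)
(5) = (n + 3)/(n + 7)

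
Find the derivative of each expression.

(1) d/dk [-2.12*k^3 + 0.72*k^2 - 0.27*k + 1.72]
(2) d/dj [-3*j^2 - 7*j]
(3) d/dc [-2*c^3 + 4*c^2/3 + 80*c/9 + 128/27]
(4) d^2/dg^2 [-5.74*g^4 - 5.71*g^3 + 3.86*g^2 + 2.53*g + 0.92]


(1) = -6.36*k^2 + 1.44*k - 0.27
(2) = -6*j - 7
(3) = -6*c^2 + 8*c/3 + 80/9
(4) = -68.88*g^2 - 34.26*g + 7.72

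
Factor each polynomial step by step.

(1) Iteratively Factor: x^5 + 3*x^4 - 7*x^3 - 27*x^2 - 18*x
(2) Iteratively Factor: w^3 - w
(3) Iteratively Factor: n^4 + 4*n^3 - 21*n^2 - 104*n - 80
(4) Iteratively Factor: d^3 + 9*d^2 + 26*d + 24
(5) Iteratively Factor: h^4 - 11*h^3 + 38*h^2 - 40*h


(1) = (x + 1)*(x^4 + 2*x^3 - 9*x^2 - 18*x) = x*(x + 1)*(x^3 + 2*x^2 - 9*x - 18) = x*(x - 3)*(x + 1)*(x^2 + 5*x + 6) = x*(x - 3)*(x + 1)*(x + 2)*(x + 3)
(2) = (w)*(w^2 - 1) = w*(w - 1)*(w + 1)
(3) = (n + 4)*(n^3 - 21*n - 20) = (n - 5)*(n + 4)*(n^2 + 5*n + 4) = (n - 5)*(n + 1)*(n + 4)*(n + 4)
(4) = (d + 2)*(d^2 + 7*d + 12) = (d + 2)*(d + 4)*(d + 3)
(5) = (h - 2)*(h^3 - 9*h^2 + 20*h) = (h - 4)*(h - 2)*(h^2 - 5*h) = (h - 5)*(h - 4)*(h - 2)*(h)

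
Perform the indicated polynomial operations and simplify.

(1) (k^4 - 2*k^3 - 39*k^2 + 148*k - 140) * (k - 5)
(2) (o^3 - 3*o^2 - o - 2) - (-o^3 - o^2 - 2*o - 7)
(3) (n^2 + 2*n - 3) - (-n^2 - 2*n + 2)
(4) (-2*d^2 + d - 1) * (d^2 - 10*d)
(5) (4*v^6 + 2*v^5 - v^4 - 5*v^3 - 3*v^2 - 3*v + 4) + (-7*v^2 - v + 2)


(1) = k^5 - 7*k^4 - 29*k^3 + 343*k^2 - 880*k + 700
(2) = 2*o^3 - 2*o^2 + o + 5
(3) = 2*n^2 + 4*n - 5
(4) = -2*d^4 + 21*d^3 - 11*d^2 + 10*d
(5) = 4*v^6 + 2*v^5 - v^4 - 5*v^3 - 10*v^2 - 4*v + 6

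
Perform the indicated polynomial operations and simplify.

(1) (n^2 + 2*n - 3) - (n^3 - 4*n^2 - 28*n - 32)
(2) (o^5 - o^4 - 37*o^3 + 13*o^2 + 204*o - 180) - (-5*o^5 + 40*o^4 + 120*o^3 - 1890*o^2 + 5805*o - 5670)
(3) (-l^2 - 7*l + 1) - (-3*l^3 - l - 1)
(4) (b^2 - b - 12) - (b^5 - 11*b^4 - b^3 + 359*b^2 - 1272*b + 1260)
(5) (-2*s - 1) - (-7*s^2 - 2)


(1) = -n^3 + 5*n^2 + 30*n + 29
(2) = 6*o^5 - 41*o^4 - 157*o^3 + 1903*o^2 - 5601*o + 5490
(3) = 3*l^3 - l^2 - 6*l + 2
(4) = -b^5 + 11*b^4 + b^3 - 358*b^2 + 1271*b - 1272
(5) = 7*s^2 - 2*s + 1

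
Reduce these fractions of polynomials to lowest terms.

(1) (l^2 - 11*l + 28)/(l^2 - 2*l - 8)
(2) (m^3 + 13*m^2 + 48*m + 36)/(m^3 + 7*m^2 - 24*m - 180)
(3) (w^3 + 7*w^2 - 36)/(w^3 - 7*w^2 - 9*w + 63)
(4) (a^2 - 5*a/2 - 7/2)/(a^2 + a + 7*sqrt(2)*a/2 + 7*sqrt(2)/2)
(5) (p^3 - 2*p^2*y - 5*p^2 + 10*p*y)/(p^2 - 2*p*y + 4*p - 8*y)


(1) = (l - 7)/(l + 2)
(2) = (m + 1)/(m - 5)
(3) = (w^2 + 4*w - 12)/(w^2 - 10*w + 21)
(4) = (4*a - 14)/(4*a + 14*sqrt(2))
(5) = (p^2 - 5*p)/(p + 4)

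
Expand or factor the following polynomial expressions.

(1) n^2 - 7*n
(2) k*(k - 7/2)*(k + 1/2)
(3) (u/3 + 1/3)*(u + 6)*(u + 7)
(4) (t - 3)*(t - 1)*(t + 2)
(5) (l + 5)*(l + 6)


(1) = n*(n - 7)
(2) = k^3 - 3*k^2 - 7*k/4
(3) = u^3/3 + 14*u^2/3 + 55*u/3 + 14
(4) = t^3 - 2*t^2 - 5*t + 6
(5) = l^2 + 11*l + 30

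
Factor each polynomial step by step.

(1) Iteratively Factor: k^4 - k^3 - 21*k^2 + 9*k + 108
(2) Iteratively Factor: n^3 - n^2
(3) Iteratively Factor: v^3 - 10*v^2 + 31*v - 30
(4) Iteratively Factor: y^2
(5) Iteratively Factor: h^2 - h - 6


(1) = (k + 3)*(k^3 - 4*k^2 - 9*k + 36) = (k + 3)^2*(k^2 - 7*k + 12) = (k - 4)*(k + 3)^2*(k - 3)
(2) = (n)*(n^2 - n) = n*(n - 1)*(n)
(3) = (v - 3)*(v^2 - 7*v + 10) = (v - 3)*(v - 2)*(v - 5)
(4) = (y)*(y)
(5) = (h - 3)*(h + 2)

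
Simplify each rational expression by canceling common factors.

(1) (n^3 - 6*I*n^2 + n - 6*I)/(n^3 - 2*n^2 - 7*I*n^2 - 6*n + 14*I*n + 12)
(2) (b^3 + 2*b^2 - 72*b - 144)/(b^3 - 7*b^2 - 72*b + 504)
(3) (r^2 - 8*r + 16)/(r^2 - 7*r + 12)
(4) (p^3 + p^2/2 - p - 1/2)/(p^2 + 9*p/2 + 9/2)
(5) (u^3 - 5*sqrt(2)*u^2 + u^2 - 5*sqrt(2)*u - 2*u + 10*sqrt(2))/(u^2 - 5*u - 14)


(1) = (n + I)/(n - 2)
(2) = (b + 2)/(b - 7)
(3) = (r - 4)/(r - 3)
(4) = (2*p^3 + p^2 - 2*p - 1)/(2*p^2 + 9*p + 9)
(5) = (u^2 + u*(-5*sqrt(2) - 1) + 5*sqrt(2))/(u - 7)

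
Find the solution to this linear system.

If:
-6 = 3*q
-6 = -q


Then:
No Solution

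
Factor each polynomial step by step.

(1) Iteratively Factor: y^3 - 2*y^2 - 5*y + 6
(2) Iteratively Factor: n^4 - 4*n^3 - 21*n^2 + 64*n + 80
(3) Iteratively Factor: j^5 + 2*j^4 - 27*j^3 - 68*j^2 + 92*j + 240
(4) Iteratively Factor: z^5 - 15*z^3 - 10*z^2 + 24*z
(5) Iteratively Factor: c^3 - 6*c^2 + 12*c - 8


(1) = (y - 1)*(y^2 - y - 6) = (y - 1)*(y + 2)*(y - 3)
(2) = (n + 1)*(n^3 - 5*n^2 - 16*n + 80) = (n - 4)*(n + 1)*(n^2 - n - 20) = (n - 4)*(n + 1)*(n + 4)*(n - 5)
(3) = (j - 2)*(j^4 + 4*j^3 - 19*j^2 - 106*j - 120) = (j - 5)*(j - 2)*(j^3 + 9*j^2 + 26*j + 24) = (j - 5)*(j - 2)*(j + 2)*(j^2 + 7*j + 12) = (j - 5)*(j - 2)*(j + 2)*(j + 4)*(j + 3)
(4) = (z + 2)*(z^4 - 2*z^3 - 11*z^2 + 12*z) = z*(z + 2)*(z^3 - 2*z^2 - 11*z + 12) = z*(z - 1)*(z + 2)*(z^2 - z - 12) = z*(z - 1)*(z + 2)*(z + 3)*(z - 4)
(5) = (c - 2)*(c^2 - 4*c + 4) = (c - 2)^2*(c - 2)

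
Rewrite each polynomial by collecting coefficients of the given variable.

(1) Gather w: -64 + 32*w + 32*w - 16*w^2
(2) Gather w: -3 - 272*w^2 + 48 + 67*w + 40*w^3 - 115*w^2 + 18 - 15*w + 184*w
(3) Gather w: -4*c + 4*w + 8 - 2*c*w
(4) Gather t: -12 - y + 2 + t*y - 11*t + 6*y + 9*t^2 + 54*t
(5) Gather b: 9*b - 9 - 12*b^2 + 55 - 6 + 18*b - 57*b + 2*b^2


(1) = -16*w^2 + 64*w - 64
(2) = 40*w^3 - 387*w^2 + 236*w + 63
(3) = -4*c + w*(4 - 2*c) + 8
(4) = 9*t^2 + t*(y + 43) + 5*y - 10
(5) = -10*b^2 - 30*b + 40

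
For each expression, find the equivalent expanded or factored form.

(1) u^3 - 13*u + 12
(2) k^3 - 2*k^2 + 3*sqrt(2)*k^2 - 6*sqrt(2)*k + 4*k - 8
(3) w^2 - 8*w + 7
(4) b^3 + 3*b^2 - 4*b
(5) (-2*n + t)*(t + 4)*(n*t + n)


(1) = (u - 3)*(u - 1)*(u + 4)
(2) = (k - 2)*(k + sqrt(2))*(k + 2*sqrt(2))
(3) = (w - 7)*(w - 1)
(4) = b*(b - 1)*(b + 4)
(5) = -2*n^2*t^2 - 10*n^2*t - 8*n^2 + n*t^3 + 5*n*t^2 + 4*n*t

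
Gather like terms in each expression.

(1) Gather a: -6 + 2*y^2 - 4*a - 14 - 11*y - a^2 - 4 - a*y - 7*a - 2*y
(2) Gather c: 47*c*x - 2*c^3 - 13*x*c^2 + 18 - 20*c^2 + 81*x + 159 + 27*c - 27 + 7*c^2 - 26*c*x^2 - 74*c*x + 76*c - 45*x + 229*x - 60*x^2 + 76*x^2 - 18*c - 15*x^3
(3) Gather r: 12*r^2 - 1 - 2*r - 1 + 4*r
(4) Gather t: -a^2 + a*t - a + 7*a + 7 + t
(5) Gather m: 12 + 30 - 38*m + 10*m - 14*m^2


(1) = -a^2 + a*(-y - 11) + 2*y^2 - 13*y - 24
(2) = -2*c^3 + c^2*(-13*x - 13) + c*(-26*x^2 - 27*x + 85) - 15*x^3 + 16*x^2 + 265*x + 150
(3) = 12*r^2 + 2*r - 2
(4) = -a^2 + 6*a + t*(a + 1) + 7
(5) = -14*m^2 - 28*m + 42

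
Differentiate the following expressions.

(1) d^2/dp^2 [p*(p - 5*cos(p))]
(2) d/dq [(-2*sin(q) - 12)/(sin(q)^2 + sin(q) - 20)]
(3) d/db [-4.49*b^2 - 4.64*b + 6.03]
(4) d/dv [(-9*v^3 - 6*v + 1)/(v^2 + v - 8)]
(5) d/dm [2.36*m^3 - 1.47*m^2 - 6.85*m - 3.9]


(1) = 5*p*cos(p) + 10*sin(p) + 2
(2) = 2*(sin(q)^2 + 12*sin(q) + 26)*cos(q)/(sin(q)^2 + sin(q) - 20)^2
(3) = -8.98*b - 4.64
(4) = (-9*v^4 - 18*v^3 + 222*v^2 - 2*v + 47)/(v^4 + 2*v^3 - 15*v^2 - 16*v + 64)
(5) = 7.08*m^2 - 2.94*m - 6.85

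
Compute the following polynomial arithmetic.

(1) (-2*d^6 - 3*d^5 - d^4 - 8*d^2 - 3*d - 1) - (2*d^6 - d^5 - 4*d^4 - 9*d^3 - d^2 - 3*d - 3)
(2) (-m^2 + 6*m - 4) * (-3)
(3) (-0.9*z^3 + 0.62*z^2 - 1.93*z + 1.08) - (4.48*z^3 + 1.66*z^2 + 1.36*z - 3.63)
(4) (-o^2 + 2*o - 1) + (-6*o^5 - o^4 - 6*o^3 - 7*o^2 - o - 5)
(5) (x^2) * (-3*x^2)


(1) = -4*d^6 - 2*d^5 + 3*d^4 + 9*d^3 - 7*d^2 + 2
(2) = 3*m^2 - 18*m + 12
(3) = -5.38*z^3 - 1.04*z^2 - 3.29*z + 4.71
(4) = -6*o^5 - o^4 - 6*o^3 - 8*o^2 + o - 6
(5) = -3*x^4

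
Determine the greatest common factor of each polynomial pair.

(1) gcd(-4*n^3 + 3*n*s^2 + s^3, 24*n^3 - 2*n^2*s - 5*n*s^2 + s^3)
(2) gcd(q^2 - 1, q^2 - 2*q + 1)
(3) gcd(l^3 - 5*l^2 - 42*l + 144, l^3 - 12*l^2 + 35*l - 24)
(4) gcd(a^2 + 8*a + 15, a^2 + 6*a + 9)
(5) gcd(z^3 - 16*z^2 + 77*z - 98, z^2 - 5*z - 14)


(1) = gcd((-n + s)*(2*n + s)^2, (-4*n + s)*(-3*n + s)*(2*n + s)) = 2*n + s
(2) = gcd((q - 1)*(q + 1), (q - 1)^2) = q - 1
(3) = l^2 - 11*l + 24
(4) = gcd((a + 3)*(a + 5), (a + 3)^2) = a + 3
(5) = z - 7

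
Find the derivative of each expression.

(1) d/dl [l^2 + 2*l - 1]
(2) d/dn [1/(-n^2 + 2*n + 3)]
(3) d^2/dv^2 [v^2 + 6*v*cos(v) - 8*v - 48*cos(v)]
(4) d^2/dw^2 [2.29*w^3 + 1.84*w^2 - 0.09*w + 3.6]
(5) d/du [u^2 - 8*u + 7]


(1) = 2*l + 2
(2) = 2*(n - 1)/(-n^2 + 2*n + 3)^2
(3) = -6*v*cos(v) - 12*sin(v) + 48*cos(v) + 2
(4) = 13.74*w + 3.68
(5) = 2*u - 8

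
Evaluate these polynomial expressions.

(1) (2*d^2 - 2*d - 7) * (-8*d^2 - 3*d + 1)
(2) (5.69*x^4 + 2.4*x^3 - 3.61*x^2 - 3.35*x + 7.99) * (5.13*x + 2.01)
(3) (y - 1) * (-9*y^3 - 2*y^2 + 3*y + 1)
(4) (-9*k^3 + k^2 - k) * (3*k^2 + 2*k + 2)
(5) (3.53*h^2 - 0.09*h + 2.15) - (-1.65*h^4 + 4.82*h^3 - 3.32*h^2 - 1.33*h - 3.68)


(1) = -16*d^4 + 10*d^3 + 64*d^2 + 19*d - 7
(2) = 29.1897*x^5 + 23.7489*x^4 - 13.6953*x^3 - 24.4416*x^2 + 34.2552*x + 16.0599
(3) = -9*y^4 + 7*y^3 + 5*y^2 - 2*y - 1
(4) = -27*k^5 - 15*k^4 - 19*k^3 - 2*k
(5) = 1.65*h^4 - 4.82*h^3 + 6.85*h^2 + 1.24*h + 5.83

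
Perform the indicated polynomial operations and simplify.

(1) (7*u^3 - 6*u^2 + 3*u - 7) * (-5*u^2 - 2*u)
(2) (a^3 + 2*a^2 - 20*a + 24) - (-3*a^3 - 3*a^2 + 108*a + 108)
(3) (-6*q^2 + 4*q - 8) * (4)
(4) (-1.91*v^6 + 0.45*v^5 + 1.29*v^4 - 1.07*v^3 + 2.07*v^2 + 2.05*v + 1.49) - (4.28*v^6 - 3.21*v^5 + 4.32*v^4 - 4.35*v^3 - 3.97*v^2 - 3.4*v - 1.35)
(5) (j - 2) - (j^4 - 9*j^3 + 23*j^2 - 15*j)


(1) = -35*u^5 + 16*u^4 - 3*u^3 + 29*u^2 + 14*u
(2) = 4*a^3 + 5*a^2 - 128*a - 84
(3) = -24*q^2 + 16*q - 32
(4) = -6.19*v^6 + 3.66*v^5 - 3.03*v^4 + 3.28*v^3 + 6.04*v^2 + 5.45*v + 2.84
(5) = -j^4 + 9*j^3 - 23*j^2 + 16*j - 2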